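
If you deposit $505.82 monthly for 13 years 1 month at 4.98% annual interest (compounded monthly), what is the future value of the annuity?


Future value of an ordinary annuity: FV = PMT × ((1 + r)^n − 1) / r
Monthly rate r = 0.0498/12 = 0.00415, n = 157
FV = $505.82 × ((1 + 0.0498/12)^157 − 1) / (0.0498/12)
FV = $505.82 × 220.705386
FV = $111,637.20

FV = PMT × ((1+r)^n - 1)/r = $111,637.20


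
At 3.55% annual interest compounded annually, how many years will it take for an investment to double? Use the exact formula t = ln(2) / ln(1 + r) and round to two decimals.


Doubling condition: (1 + r)^t = 2
Take ln of both sides: t × ln(1 + r) = ln(2)
t = ln(2) / ln(1 + r)
t = 0.693147 / 0.034884
t = 19.87

t = ln(2) / ln(1 + r) = 19.87 years


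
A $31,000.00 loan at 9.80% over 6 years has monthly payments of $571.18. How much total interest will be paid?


Total paid over the life of the loan = PMT × n.
Total paid = $571.18 × 72 = $41,124.96
Total interest = total paid − principal = $41,124.96 − $31,000.00 = $10,124.96

Total interest = (PMT × n) - PV = $10,124.96


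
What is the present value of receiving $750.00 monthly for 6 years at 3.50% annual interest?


Present value of an ordinary annuity: PV = PMT × (1 − (1 + r)^(−n)) / r
Monthly rate r = 0.035/12 ≈ 0.00291667, n = 72
PV = $750.00 × (1 − (1 + 0.035/12)^(−72)) / (0.035/12)
PV = $750.00 × 64.857585
PV = $48,643.19

PV = PMT × (1-(1+r)^(-n))/r = $48,643.19


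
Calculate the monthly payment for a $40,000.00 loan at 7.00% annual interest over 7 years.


Loan payment formula: PMT = PV × r / (1 − (1 + r)^(−n))
Monthly rate r = 0.07/12 ≈ 0.00583333, n = 84 months
Denominator: 1 − (1 + 0.07/12)^(−84) = 0.386501
PMT = $40,000.00 × (0.07/12) / 0.386501
PMT = $603.71 per month

PMT = PV × r / (1-(1+r)^(-n)) = $603.71/month


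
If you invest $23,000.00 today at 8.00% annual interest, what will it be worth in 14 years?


Future value formula: FV = PV × (1 + r)^t
FV = $23,000.00 × (1 + 0.08)^14
FV = $23,000.00 × 2.9371936
FV = $67,555.45

FV = PV × (1 + r)^t = $67,555.45


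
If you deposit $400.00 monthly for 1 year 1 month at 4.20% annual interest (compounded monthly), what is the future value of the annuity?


Future value of an ordinary annuity: FV = PMT × ((1 + r)^n − 1) / r
Monthly rate r = 0.042/12 = 0.0035, n = 13
FV = $400.00 × ((1 + 0.042/12)^13 − 1) / (0.042/12)
FV = $400.00 × 13.276534
FV = $5,310.61

FV = PMT × ((1+r)^n - 1)/r = $5,310.61


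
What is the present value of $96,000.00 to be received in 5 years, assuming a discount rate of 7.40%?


Present value formula: PV = FV / (1 + r)^t
PV = $96,000.00 / (1 + 0.074)^5
PV = $96,000.00 / 1.4289644
PV = $67,181.52

PV = FV / (1 + r)^t = $67,181.52


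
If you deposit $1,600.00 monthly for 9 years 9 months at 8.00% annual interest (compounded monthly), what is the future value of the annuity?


Future value of an ordinary annuity: FV = PMT × ((1 + r)^n − 1) / r
Monthly rate r = 0.08/12 ≈ 0.00666667, n = 117
FV = $1,600.00 × ((1 + 0.08/12)^117 − 1) / (0.08/12)
FV = $1,600.00 × 176.374923
FV = $282,199.88

FV = PMT × ((1+r)^n - 1)/r = $282,199.88


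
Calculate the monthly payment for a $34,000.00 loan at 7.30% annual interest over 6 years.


Loan payment formula: PMT = PV × r / (1 − (1 + r)^(−n))
Monthly rate r = 0.073/12 ≈ 0.00608333, n = 72 months
Denominator: 1 − (1 + 0.073/12)^(−72) = 0.353817
PMT = $34,000.00 × (0.073/12) / 0.353817
PMT = $584.58 per month

PMT = PV × r / (1-(1+r)^(-n)) = $584.58/month


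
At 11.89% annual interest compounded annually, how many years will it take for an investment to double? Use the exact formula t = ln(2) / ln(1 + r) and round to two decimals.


Doubling condition: (1 + r)^t = 2
Take ln of both sides: t × ln(1 + r) = ln(2)
t = ln(2) / ln(1 + r)
t = 0.693147 / 0.112346
t = 6.17

t = ln(2) / ln(1 + r) = 6.17 years


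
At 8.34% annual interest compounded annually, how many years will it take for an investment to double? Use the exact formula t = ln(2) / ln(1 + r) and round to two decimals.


Doubling condition: (1 + r)^t = 2
Take ln of both sides: t × ln(1 + r) = ln(2)
t = ln(2) / ln(1 + r)
t = 0.693147 / 0.080104
t = 8.65

t = ln(2) / ln(1 + r) = 8.65 years


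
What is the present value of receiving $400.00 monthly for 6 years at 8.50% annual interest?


Present value of an ordinary annuity: PV = PMT × (1 − (1 + r)^(−n)) / r
Monthly rate r = 0.085/12 ≈ 0.00708333, n = 72
PV = $400.00 × (1 − (1 + 0.085/12)^(−72)) / (0.085/12)
PV = $400.00 × 56.248080
PV = $22,499.23

PV = PMT × (1-(1+r)^(-n))/r = $22,499.23


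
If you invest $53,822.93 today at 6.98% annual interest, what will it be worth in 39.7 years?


Future value formula: FV = PV × (1 + r)^t
FV = $53,822.93 × (1 + 0.0698)^39.7
FV = $53,822.93 × 14.565083
FV = $783,935.44

FV = PV × (1 + r)^t = $783,935.44


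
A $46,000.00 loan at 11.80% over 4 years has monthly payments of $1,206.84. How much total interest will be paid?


Total paid over the life of the loan = PMT × n.
Total paid = $1,206.84 × 48 = $57,928.32
Total interest = total paid − principal = $57,928.32 − $46,000.00 = $11,928.32

Total interest = (PMT × n) - PV = $11,928.32


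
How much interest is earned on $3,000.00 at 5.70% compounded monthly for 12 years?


Compound interest earned = final amount − principal.
A = P(1 + r/n)^(nt) = $3,000.00 × (1 + 0.057/12)^(12 × 12) = $5,935.75
Interest = A − P = $5,935.75 − $3,000.00 = $2,935.75

Interest = A - P = $2,935.75


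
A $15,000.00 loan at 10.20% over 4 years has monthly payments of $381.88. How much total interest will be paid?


Total paid over the life of the loan = PMT × n.
Total paid = $381.88 × 48 = $18,330.24
Total interest = total paid − principal = $18,330.24 − $15,000.00 = $3,330.24

Total interest = (PMT × n) - PV = $3,330.24


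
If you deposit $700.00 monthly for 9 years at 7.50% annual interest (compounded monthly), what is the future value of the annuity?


Future value of an ordinary annuity: FV = PMT × ((1 + r)^n − 1) / r
Monthly rate r = 0.075/12 = 0.00625, n = 108
FV = $700.00 × ((1 + 0.075/12)^108 − 1) / (0.075/12)
FV = $700.00 × 153.585857
FV = $107,510.10

FV = PMT × ((1+r)^n - 1)/r = $107,510.10


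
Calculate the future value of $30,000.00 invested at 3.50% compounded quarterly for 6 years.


Compound interest formula: A = P(1 + r/n)^(nt)
A = $30,000.00 × (1 + 0.035/4)^(4 × 6)
Growth factor: (1 + 0.035/4)^24 = 1.2325517
A = $30,000.00 × 1.2325517
A = $36,976.55

A = P(1 + r/n)^(nt) = $36,976.55


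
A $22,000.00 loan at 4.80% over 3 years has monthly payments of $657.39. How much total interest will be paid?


Total paid over the life of the loan = PMT × n.
Total paid = $657.39 × 36 = $23,666.04
Total interest = total paid − principal = $23,666.04 − $22,000.00 = $1,666.04

Total interest = (PMT × n) - PV = $1,666.04


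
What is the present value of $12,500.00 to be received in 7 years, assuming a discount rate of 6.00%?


Present value formula: PV = FV / (1 + r)^t
PV = $12,500.00 / (1 + 0.06)^7
PV = $12,500.00 / 1.5036303
PV = $8,313.21

PV = FV / (1 + r)^t = $8,313.21


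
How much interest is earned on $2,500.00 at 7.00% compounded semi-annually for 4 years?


Compound interest earned = final amount − principal.
A = P(1 + r/n)^(nt) = $2,500.00 × (1 + 0.07/2)^(2 × 4) = $3,292.02
Interest = A − P = $3,292.02 − $2,500.00 = $792.02

Interest = A - P = $792.02


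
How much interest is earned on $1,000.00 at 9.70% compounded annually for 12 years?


Compound interest earned = final amount − principal.
A = P(1 + r/n)^(nt) = $1,000.00 × (1 + 0.097/1)^(1 × 12) = $3,037.24
Interest = A − P = $3,037.24 − $1,000.00 = $2,037.24

Interest = A - P = $2,037.24


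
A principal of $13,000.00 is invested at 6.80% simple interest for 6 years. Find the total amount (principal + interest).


Total amount formula: A = P(1 + rt) = P + P·r·t
Interest: I = P × r × t = $13,000.00 × 0.068 × 6 = $5,304.00
A = P + I = $13,000.00 + $5,304.00 = $18,304.00

A = P + I = P(1 + rt) = $18,304.00


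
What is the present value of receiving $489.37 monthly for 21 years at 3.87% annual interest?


Present value of an ordinary annuity: PV = PMT × (1 − (1 + r)^(−n)) / r
Monthly rate r = 0.0387/12 = 0.003225, n = 252
PV = $489.37 × (1 − (1 + 0.0387/12)^(−252)) / (0.0387/12)
PV = $489.37 × 172.328959
PV = $84,332.62

PV = PMT × (1-(1+r)^(-n))/r = $84,332.62


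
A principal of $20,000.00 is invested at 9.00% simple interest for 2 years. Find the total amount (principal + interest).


Total amount formula: A = P(1 + rt) = P + P·r·t
Interest: I = P × r × t = $20,000.00 × 0.09 × 2 = $3,600.00
A = P + I = $20,000.00 + $3,600.00 = $23,600.00

A = P + I = P(1 + rt) = $23,600.00


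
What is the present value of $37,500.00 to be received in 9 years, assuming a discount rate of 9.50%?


Present value formula: PV = FV / (1 + r)^t
PV = $37,500.00 / (1 + 0.095)^9
PV = $37,500.00 / 2.263222
PV = $16,569.30

PV = FV / (1 + r)^t = $16,569.30


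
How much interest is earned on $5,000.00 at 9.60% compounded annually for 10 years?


Compound interest earned = final amount − principal.
A = P(1 + r/n)^(nt) = $5,000.00 × (1 + 0.096/1)^(1 × 10) = $12,504.77
Interest = A − P = $12,504.77 − $5,000.00 = $7,504.77

Interest = A - P = $7,504.77


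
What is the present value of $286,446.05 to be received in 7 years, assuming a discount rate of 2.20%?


Present value formula: PV = FV / (1 + r)^t
PV = $286,446.05 / (1 + 0.022)^7
PV = $286,446.05 / 1.16454499
PV = $245,972.51

PV = FV / (1 + r)^t = $245,972.51


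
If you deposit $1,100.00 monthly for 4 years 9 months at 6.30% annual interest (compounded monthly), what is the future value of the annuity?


Future value of an ordinary annuity: FV = PMT × ((1 + r)^n − 1) / r
Monthly rate r = 0.063/12 = 0.00525, n = 57
FV = $1,100.00 × ((1 + 0.063/12)^57 − 1) / (0.063/12)
FV = $1,100.00 × 66.245969
FV = $72,870.57

FV = PMT × ((1+r)^n - 1)/r = $72,870.57


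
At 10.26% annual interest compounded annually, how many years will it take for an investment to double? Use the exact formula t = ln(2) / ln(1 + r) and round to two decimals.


Doubling condition: (1 + r)^t = 2
Take ln of both sides: t × ln(1 + r) = ln(2)
t = ln(2) / ln(1 + r)
t = 0.693147 / 0.097671
t = 7.10

t = ln(2) / ln(1 + r) = 7.10 years


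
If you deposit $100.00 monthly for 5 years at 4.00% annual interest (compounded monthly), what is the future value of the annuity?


Future value of an ordinary annuity: FV = PMT × ((1 + r)^n − 1) / r
Monthly rate r = 0.04/12 ≈ 0.00333333, n = 60
FV = $100.00 × ((1 + 0.04/12)^60 − 1) / (0.04/12)
FV = $100.00 × 66.298978
FV = $6,629.90

FV = PMT × ((1+r)^n - 1)/r = $6,629.90


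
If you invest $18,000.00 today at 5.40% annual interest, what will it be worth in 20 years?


Future value formula: FV = PV × (1 + r)^t
FV = $18,000.00 × (1 + 0.054)^20
FV = $18,000.00 × 2.862940
FV = $51,532.92

FV = PV × (1 + r)^t = $51,532.92


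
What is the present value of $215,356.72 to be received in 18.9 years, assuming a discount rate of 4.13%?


Present value formula: PV = FV / (1 + r)^t
PV = $215,356.72 / (1 + 0.0413)^18.9
PV = $215,356.72 / 2.1487402
PV = $100,224.64

PV = FV / (1 + r)^t = $100,224.64


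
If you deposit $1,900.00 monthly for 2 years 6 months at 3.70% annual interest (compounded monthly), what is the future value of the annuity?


Future value of an ordinary annuity: FV = PMT × ((1 + r)^n − 1) / r
Monthly rate r = 0.037/12 ≈ 0.00308333, n = 30
FV = $1,900.00 × ((1 + 0.037/12)^30 − 1) / (0.037/12)
FV = $1,900.00 × 31.380665
FV = $59,623.26

FV = PMT × ((1+r)^n - 1)/r = $59,623.26


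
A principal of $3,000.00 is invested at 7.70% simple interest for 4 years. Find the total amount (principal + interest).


Total amount formula: A = P(1 + rt) = P + P·r·t
Interest: I = P × r × t = $3,000.00 × 0.077 × 4 = $924.00
A = P + I = $3,000.00 + $924.00 = $3,924.00

A = P + I = P(1 + rt) = $3,924.00


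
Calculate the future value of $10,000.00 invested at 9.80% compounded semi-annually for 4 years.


Compound interest formula: A = P(1 + r/n)^(nt)
A = $10,000.00 × (1 + 0.098/2)^(2 × 4)
Growth factor: (1 + 0.098/2)^8 = 1.466236
A = $10,000.00 × 1.466236
A = $14,662.36

A = P(1 + r/n)^(nt) = $14,662.36


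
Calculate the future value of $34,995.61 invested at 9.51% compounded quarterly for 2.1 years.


Compound interest formula: A = P(1 + r/n)^(nt)
A = $34,995.61 × (1 + 0.0951/4)^(4 × 2.1)
Growth factor: (1 + 0.0951/4)^8.4 = 1.2181982
A = $34,995.61 × 1.2181982
A = $42,631.59

A = P(1 + r/n)^(nt) = $42,631.59


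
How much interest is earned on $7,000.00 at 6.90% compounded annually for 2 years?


Compound interest earned = final amount − principal.
A = P(1 + r/n)^(nt) = $7,000.00 × (1 + 0.069/1)^(1 × 2) = $7,999.33
Interest = A − P = $7,999.33 − $7,000.00 = $999.33

Interest = A - P = $999.33


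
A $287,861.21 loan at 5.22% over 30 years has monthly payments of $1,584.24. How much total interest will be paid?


Total paid over the life of the loan = PMT × n.
Total paid = $1,584.24 × 360 = $570,326.40
Total interest = total paid − principal = $570,326.40 − $287,861.21 = $282,465.19

Total interest = (PMT × n) - PV = $282,465.19


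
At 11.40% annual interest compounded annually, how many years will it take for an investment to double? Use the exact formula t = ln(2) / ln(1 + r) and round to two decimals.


Doubling condition: (1 + r)^t = 2
Take ln of both sides: t × ln(1 + r) = ln(2)
t = ln(2) / ln(1 + r)
t = 0.693147 / 0.107957
t = 6.42

t = ln(2) / ln(1 + r) = 6.42 years


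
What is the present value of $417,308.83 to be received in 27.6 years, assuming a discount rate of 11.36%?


Present value formula: PV = FV / (1 + r)^t
PV = $417,308.83 / (1 + 0.1136)^27.6
PV = $417,308.83 / 19.486172
PV = $21,415.64

PV = FV / (1 + r)^t = $21,415.64


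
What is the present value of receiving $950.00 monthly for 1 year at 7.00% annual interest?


Present value of an ordinary annuity: PV = PMT × (1 − (1 + r)^(−n)) / r
Monthly rate r = 0.07/12 ≈ 0.00583333, n = 12
PV = $950.00 × (1 − (1 + 0.07/12)^(−12)) / (0.07/12)
PV = $950.00 × 11.557120
PV = $10,979.26

PV = PMT × (1-(1+r)^(-n))/r = $10,979.26


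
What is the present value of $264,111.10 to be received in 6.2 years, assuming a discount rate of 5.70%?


Present value formula: PV = FV / (1 + r)^t
PV = $264,111.10 / (1 + 0.057)^6.2
PV = $264,111.10 / 1.4101487
PV = $187,293.08

PV = FV / (1 + r)^t = $187,293.08


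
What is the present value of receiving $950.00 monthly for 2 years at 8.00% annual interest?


Present value of an ordinary annuity: PV = PMT × (1 − (1 + r)^(−n)) / r
Monthly rate r = 0.08/12 ≈ 0.00666667, n = 24
PV = $950.00 × (1 − (1 + 0.08/12)^(−24)) / (0.08/12)
PV = $950.00 × 22.110544
PV = $21,005.02

PV = PMT × (1-(1+r)^(-n))/r = $21,005.02


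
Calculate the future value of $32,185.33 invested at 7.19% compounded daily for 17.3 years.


Compound interest formula: A = P(1 + r/n)^(nt)
A = $32,185.33 × (1 + 0.0719/365)^(365 × 17.3)
Growth factor: (1 + 0.0719/365)^6314.5 = 3.4685877
A = $32,185.33 × 3.4685877
A = $111,637.64

A = P(1 + r/n)^(nt) = $111,637.64


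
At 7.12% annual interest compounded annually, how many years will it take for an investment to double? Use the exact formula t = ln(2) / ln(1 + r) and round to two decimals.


Doubling condition: (1 + r)^t = 2
Take ln of both sides: t × ln(1 + r) = ln(2)
t = ln(2) / ln(1 + r)
t = 0.693147 / 0.068780
t = 10.08

t = ln(2) / ln(1 + r) = 10.08 years


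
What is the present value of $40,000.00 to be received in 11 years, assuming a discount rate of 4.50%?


Present value formula: PV = FV / (1 + r)^t
PV = $40,000.00 / (1 + 0.045)^11
PV = $40,000.00 / 1.622853
PV = $24,647.95

PV = FV / (1 + r)^t = $24,647.95


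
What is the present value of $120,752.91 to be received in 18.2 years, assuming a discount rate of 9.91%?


Present value formula: PV = FV / (1 + r)^t
PV = $120,752.91 / (1 + 0.0991)^18.2
PV = $120,752.91 / 5.583123
PV = $21,628.20

PV = FV / (1 + r)^t = $21,628.20


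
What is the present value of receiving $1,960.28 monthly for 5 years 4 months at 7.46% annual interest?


Present value of an ordinary annuity: PV = PMT × (1 − (1 + r)^(−n)) / r
Monthly rate r = 0.0746/12 ≈ 0.00621667, n = 64
PV = $1,960.28 × (1 − (1 + 0.0746/12)^(−64)) / (0.0746/12)
PV = $1,960.28 × 52.668189
PV = $103,244.40

PV = PMT × (1-(1+r)^(-n))/r = $103,244.40


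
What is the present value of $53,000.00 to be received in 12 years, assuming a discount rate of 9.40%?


Present value formula: PV = FV / (1 + r)^t
PV = $53,000.00 / (1 + 0.094)^12
PV = $53,000.00 / 2.939056
PV = $18,033.00

PV = FV / (1 + r)^t = $18,033.00


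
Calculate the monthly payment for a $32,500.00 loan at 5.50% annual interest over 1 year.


Loan payment formula: PMT = PV × r / (1 − (1 + r)^(−n))
Monthly rate r = 0.055/12 ≈ 0.00458333, n = 12 months
Denominator: 1 − (1 + 0.055/12)^(−12) = 0.0533959
PMT = $32,500.00 × (0.055/12) / 0.0533959
PMT = $2,789.70 per month

PMT = PV × r / (1-(1+r)^(-n)) = $2,789.70/month


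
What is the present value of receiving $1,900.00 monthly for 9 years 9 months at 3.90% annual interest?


Present value of an ordinary annuity: PV = PMT × (1 − (1 + r)^(−n)) / r
Monthly rate r = 0.039/12 = 0.00325, n = 117
PV = $1,900.00 × (1 − (1 + 0.039/12)^(−117)) / (0.039/12)
PV = $1,900.00 × 97.196265
PV = $184,672.90

PV = PMT × (1-(1+r)^(-n))/r = $184,672.90


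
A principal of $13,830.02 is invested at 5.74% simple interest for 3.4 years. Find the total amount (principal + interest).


Total amount formula: A = P(1 + rt) = P + P·r·t
Interest: I = P × r × t = $13,830.02 × 0.0574 × 3.4 = $2,699.07
A = P + I = $13,830.02 + $2,699.07 = $16,529.09

A = P + I = P(1 + rt) = $16,529.09


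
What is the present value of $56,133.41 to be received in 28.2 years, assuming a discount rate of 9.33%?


Present value formula: PV = FV / (1 + r)^t
PV = $56,133.41 / (1 + 0.0933)^28.2
PV = $56,133.41 / 12.372276
PV = $4,537.03

PV = FV / (1 + r)^t = $4,537.03


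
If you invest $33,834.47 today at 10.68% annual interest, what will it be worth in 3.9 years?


Future value formula: FV = PV × (1 + r)^t
FV = $33,834.47 × (1 + 0.1068)^3.9
FV = $33,834.47 × 1.4854898
FV = $50,260.76

FV = PV × (1 + r)^t = $50,260.76


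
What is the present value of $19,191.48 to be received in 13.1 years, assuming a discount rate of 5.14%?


Present value formula: PV = FV / (1 + r)^t
PV = $19,191.48 / (1 + 0.0514)^13.1
PV = $19,191.48 / 1.928237
PV = $9,952.86

PV = FV / (1 + r)^t = $9,952.86


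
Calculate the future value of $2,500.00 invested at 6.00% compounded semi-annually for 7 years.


Compound interest formula: A = P(1 + r/n)^(nt)
A = $2,500.00 × (1 + 0.06/2)^(2 × 7)
Growth factor: (1 + 0.06/2)^14 = 1.5125897
A = $2,500.00 × 1.5125897
A = $3,781.47

A = P(1 + r/n)^(nt) = $3,781.47


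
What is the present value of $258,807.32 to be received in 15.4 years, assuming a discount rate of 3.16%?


Present value formula: PV = FV / (1 + r)^t
PV = $258,807.32 / (1 + 0.0316)^15.4
PV = $258,807.32 / 1.61463564
PV = $160,288.37

PV = FV / (1 + r)^t = $160,288.37


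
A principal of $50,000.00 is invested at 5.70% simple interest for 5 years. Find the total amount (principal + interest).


Total amount formula: A = P(1 + rt) = P + P·r·t
Interest: I = P × r × t = $50,000.00 × 0.057 × 5 = $14,250.00
A = P + I = $50,000.00 + $14,250.00 = $64,250.00

A = P + I = P(1 + rt) = $64,250.00


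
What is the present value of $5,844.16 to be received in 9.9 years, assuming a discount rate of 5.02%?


Present value formula: PV = FV / (1 + r)^t
PV = $5,844.16 / (1 + 0.0502)^9.9
PV = $5,844.16 / 1.624026
PV = $3,598.56

PV = FV / (1 + r)^t = $3,598.56


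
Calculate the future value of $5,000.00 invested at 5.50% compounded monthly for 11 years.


Compound interest formula: A = P(1 + r/n)^(nt)
A = $5,000.00 × (1 + 0.055/12)^(12 × 11)
Growth factor: (1 + 0.055/12)^132 = 1.8287227
A = $5,000.00 × 1.8287227
A = $9,143.61

A = P(1 + r/n)^(nt) = $9,143.61


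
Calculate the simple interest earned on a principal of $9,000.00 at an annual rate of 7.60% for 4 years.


Simple interest formula: I = P × r × t
I = $9,000.00 × 0.076 × 4
I = $2,736.00

I = P × r × t = $2,736.00


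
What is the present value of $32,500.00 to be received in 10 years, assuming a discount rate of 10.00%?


Present value formula: PV = FV / (1 + r)^t
PV = $32,500.00 / (1 + 0.1)^10
PV = $32,500.00 / 2.593742
PV = $12,530.16

PV = FV / (1 + r)^t = $12,530.16


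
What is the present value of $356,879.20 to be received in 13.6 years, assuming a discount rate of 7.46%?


Present value formula: PV = FV / (1 + r)^t
PV = $356,879.20 / (1 + 0.0746)^13.6
PV = $356,879.20 / 2.6604615
PV = $134,141.84

PV = FV / (1 + r)^t = $134,141.84


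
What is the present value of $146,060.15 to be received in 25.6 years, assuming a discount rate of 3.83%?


Present value formula: PV = FV / (1 + r)^t
PV = $146,060.15 / (1 + 0.0383)^25.6
PV = $146,060.15 / 2.617370
PV = $55,804.17

PV = FV / (1 + r)^t = $55,804.17


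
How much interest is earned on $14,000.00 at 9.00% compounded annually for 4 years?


Compound interest earned = final amount − principal.
A = P(1 + r/n)^(nt) = $14,000.00 × (1 + 0.09/1)^(1 × 4) = $19,762.14
Interest = A − P = $19,762.14 − $14,000.00 = $5,762.14

Interest = A - P = $5,762.14


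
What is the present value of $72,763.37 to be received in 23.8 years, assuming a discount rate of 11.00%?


Present value formula: PV = FV / (1 + r)^t
PV = $72,763.37 / (1 + 0.11)^23.8
PV = $72,763.37 / 11.986348
PV = $6,070.52

PV = FV / (1 + r)^t = $6,070.52


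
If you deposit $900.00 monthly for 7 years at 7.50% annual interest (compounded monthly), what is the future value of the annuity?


Future value of an ordinary annuity: FV = PMT × ((1 + r)^n − 1) / r
Monthly rate r = 0.075/12 = 0.00625, n = 84
FV = $900.00 × ((1 + 0.075/12)^84 − 1) / (0.075/12)
FV = $900.00 × 110.031871
FV = $99,028.68

FV = PMT × ((1+r)^n - 1)/r = $99,028.68


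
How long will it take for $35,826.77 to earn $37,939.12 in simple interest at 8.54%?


Rearrange the simple interest formula for t:
I = P × r × t  ⇒  t = I / (P × r)
t = $37,939.12 / ($35,826.77 × 0.0854)
t = 12.4

t = I/(P×r) = 12.4 years


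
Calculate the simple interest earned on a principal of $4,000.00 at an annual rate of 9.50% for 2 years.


Simple interest formula: I = P × r × t
I = $4,000.00 × 0.095 × 2
I = $760.00

I = P × r × t = $760.00


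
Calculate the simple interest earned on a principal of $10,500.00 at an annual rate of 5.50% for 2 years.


Simple interest formula: I = P × r × t
I = $10,500.00 × 0.055 × 2
I = $1,155.00

I = P × r × t = $1,155.00


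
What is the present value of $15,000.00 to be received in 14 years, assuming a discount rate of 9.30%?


Present value formula: PV = FV / (1 + r)^t
PV = $15,000.00 / (1 + 0.093)^14
PV = $15,000.00 / 3.472820
PV = $4,319.26

PV = FV / (1 + r)^t = $4,319.26


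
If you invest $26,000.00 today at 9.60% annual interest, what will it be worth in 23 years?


Future value formula: FV = PV × (1 + r)^t
FV = $26,000.00 × (1 + 0.096)^23
FV = $26,000.00 × 8.2346045
FV = $214,099.72

FV = PV × (1 + r)^t = $214,099.72


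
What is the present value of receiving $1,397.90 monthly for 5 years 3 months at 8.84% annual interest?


Present value of an ordinary annuity: PV = PMT × (1 − (1 + r)^(−n)) / r
Monthly rate r = 0.0884/12 ≈ 0.00736667, n = 63
PV = $1,397.90 × (1 − (1 + 0.0884/12)^(−63)) / (0.0884/12)
PV = $1,397.90 × 50.257321
PV = $70,254.71

PV = PMT × (1-(1+r)^(-n))/r = $70,254.71


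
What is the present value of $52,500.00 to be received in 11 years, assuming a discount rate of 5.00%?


Present value formula: PV = FV / (1 + r)^t
PV = $52,500.00 / (1 + 0.05)^11
PV = $52,500.00 / 1.7103394
PV = $30,695.66

PV = FV / (1 + r)^t = $30,695.66


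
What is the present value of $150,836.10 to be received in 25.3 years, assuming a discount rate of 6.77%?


Present value formula: PV = FV / (1 + r)^t
PV = $150,836.10 / (1 + 0.0677)^25.3
PV = $150,836.10 / 5.245246
PV = $28,756.73

PV = FV / (1 + r)^t = $28,756.73


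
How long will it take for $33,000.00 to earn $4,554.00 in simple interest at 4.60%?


Rearrange the simple interest formula for t:
I = P × r × t  ⇒  t = I / (P × r)
t = $4,554.00 / ($33,000.00 × 0.046)
t = 3

t = I/(P×r) = 3 years


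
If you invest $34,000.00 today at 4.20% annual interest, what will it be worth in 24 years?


Future value formula: FV = PV × (1 + r)^t
FV = $34,000.00 × (1 + 0.042)^24
FV = $34,000.00 × 2.684264
FV = $91,264.98

FV = PV × (1 + r)^t = $91,264.98


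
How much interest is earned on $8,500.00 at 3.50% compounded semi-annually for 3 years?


Compound interest earned = final amount − principal.
A = P(1 + r/n)^(nt) = $8,500.00 × (1 + 0.035/2)^(2 × 3) = $9,432.47
Interest = A − P = $9,432.47 − $8,500.00 = $932.47

Interest = A - P = $932.47


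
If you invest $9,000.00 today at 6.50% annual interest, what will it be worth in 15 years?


Future value formula: FV = PV × (1 + r)^t
FV = $9,000.00 × (1 + 0.065)^15
FV = $9,000.00 × 2.571841
FV = $23,146.57

FV = PV × (1 + r)^t = $23,146.57


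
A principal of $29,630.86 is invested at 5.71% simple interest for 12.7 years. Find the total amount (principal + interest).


Total amount formula: A = P(1 + rt) = P + P·r·t
Interest: I = P × r × t = $29,630.86 × 0.0571 × 12.7 = $21,487.41
A = P + I = $29,630.86 + $21,487.41 = $51,118.27

A = P + I = P(1 + rt) = $51,118.27


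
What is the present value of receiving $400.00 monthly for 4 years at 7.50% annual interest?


Present value of an ordinary annuity: PV = PMT × (1 − (1 + r)^(−n)) / r
Monthly rate r = 0.075/12 = 0.00625, n = 48
PV = $400.00 × (1 − (1 + 0.075/12)^(−48)) / (0.075/12)
PV = $400.00 × 41.358371
PV = $16,543.35

PV = PMT × (1-(1+r)^(-n))/r = $16,543.35


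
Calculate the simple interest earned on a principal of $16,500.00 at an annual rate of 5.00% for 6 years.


Simple interest formula: I = P × r × t
I = $16,500.00 × 0.05 × 6
I = $4,950.00

I = P × r × t = $4,950.00


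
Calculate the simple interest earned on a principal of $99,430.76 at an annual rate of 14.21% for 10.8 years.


Simple interest formula: I = P × r × t
I = $99,430.76 × 0.1421 × 10.8
I = $152,594.40

I = P × r × t = $152,594.40


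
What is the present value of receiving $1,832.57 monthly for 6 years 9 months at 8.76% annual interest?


Present value of an ordinary annuity: PV = PMT × (1 − (1 + r)^(−n)) / r
Monthly rate r = 0.0876/12 = 0.0073, n = 81
PV = $1,832.57 × (1 − (1 + 0.0876/12)^(−81)) / (0.0876/12)
PV = $1,832.57 × 60.986652
PV = $111,762.31

PV = PMT × (1-(1+r)^(-n))/r = $111,762.31


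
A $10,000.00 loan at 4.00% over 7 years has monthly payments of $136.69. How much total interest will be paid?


Total paid over the life of the loan = PMT × n.
Total paid = $136.69 × 84 = $11,481.96
Total interest = total paid − principal = $11,481.96 − $10,000.00 = $1,481.96

Total interest = (PMT × n) - PV = $1,481.96


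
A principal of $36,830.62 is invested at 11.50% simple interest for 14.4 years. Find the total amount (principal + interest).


Total amount formula: A = P(1 + rt) = P + P·r·t
Interest: I = P × r × t = $36,830.62 × 0.115 × 14.4 = $60,991.51
A = P + I = $36,830.62 + $60,991.51 = $97,822.13

A = P + I = P(1 + rt) = $97,822.13


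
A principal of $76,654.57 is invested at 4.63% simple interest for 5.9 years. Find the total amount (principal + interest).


Total amount formula: A = P(1 + rt) = P + P·r·t
Interest: I = P × r × t = $76,654.57 × 0.0463 × 5.9 = $20,939.73
A = P + I = $76,654.57 + $20,939.73 = $97,594.30

A = P + I = P(1 + rt) = $97,594.30


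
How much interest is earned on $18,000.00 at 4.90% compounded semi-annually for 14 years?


Compound interest earned = final amount − principal.
A = P(1 + r/n)^(nt) = $18,000.00 × (1 + 0.049/2)^(2 × 14) = $35,449.28
Interest = A − P = $35,449.28 − $18,000.00 = $17,449.28

Interest = A - P = $17,449.28


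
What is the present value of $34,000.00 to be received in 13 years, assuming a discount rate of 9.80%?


Present value formula: PV = FV / (1 + r)^t
PV = $34,000.00 / (1 + 0.098)^13
PV = $34,000.00 / 3.371556
PV = $10,084.36

PV = FV / (1 + r)^t = $10,084.36


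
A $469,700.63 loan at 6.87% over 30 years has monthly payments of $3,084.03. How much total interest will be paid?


Total paid over the life of the loan = PMT × n.
Total paid = $3,084.03 × 360 = $1,110,250.80
Total interest = total paid − principal = $1,110,250.80 − $469,700.63 = $640,550.17

Total interest = (PMT × n) - PV = $640,550.17


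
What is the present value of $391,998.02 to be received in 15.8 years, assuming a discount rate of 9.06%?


Present value formula: PV = FV / (1 + r)^t
PV = $391,998.02 / (1 + 0.0906)^15.8
PV = $391,998.02 / 3.9365411
PV = $99,579.30

PV = FV / (1 + r)^t = $99,579.30


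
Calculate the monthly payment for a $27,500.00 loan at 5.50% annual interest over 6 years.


Loan payment formula: PMT = PV × r / (1 − (1 + r)^(−n))
Monthly rate r = 0.055/12 ≈ 0.00458333, n = 72 months
Denominator: 1 − (1 + 0.055/12)^(−72) = 0.280534
PMT = $27,500.00 × (0.055/12) / 0.280534
PMT = $449.29 per month

PMT = PV × r / (1-(1+r)^(-n)) = $449.29/month


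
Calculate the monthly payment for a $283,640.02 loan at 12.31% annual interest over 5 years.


Loan payment formula: PMT = PV × r / (1 − (1 + r)^(−n))
Monthly rate r = 0.1231/12 ≈ 0.01025833, n = 60 months
Denominator: 1 − (1 + 0.1231/12)^(−60) = 0.457932
PMT = $283,640.02 × (0.1231/12) / 0.457932
PMT = $6,353.94 per month

PMT = PV × r / (1-(1+r)^(-n)) = $6,353.94/month


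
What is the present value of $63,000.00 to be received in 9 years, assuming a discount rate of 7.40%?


Present value formula: PV = FV / (1 + r)^t
PV = $63,000.00 / (1 + 0.074)^9
PV = $63,000.00 / 1.901247
PV = $33,136.15

PV = FV / (1 + r)^t = $33,136.15


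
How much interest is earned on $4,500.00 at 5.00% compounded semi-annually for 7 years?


Compound interest earned = final amount − principal.
A = P(1 + r/n)^(nt) = $4,500.00 × (1 + 0.05/2)^(2 × 7) = $6,358.38
Interest = A − P = $6,358.38 − $4,500.00 = $1,858.38

Interest = A - P = $1,858.38


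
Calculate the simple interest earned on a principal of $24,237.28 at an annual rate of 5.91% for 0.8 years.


Simple interest formula: I = P × r × t
I = $24,237.28 × 0.0591 × 0.8
I = $1,145.94

I = P × r × t = $1,145.94


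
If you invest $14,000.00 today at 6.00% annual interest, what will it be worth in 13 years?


Future value formula: FV = PV × (1 + r)^t
FV = $14,000.00 × (1 + 0.06)^13
FV = $14,000.00 × 2.1329283
FV = $29,861.00

FV = PV × (1 + r)^t = $29,861.00


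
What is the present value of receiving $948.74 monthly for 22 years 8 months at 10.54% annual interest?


Present value of an ordinary annuity: PV = PMT × (1 − (1 + r)^(−n)) / r
Monthly rate r = 0.1054/12 ≈ 0.00878333, n = 272
PV = $948.74 × (1 − (1 + 0.1054/12)^(−272)) / (0.1054/12)
PV = $948.74 × 103.300539
PV = $98,005.35

PV = PMT × (1-(1+r)^(-n))/r = $98,005.35


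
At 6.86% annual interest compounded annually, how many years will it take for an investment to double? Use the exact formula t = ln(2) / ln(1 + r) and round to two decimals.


Doubling condition: (1 + r)^t = 2
Take ln of both sides: t × ln(1 + r) = ln(2)
t = ln(2) / ln(1 + r)
t = 0.693147 / 0.066349
t = 10.45

t = ln(2) / ln(1 + r) = 10.45 years


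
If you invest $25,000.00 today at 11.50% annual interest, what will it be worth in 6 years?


Future value formula: FV = PV × (1 + r)^t
FV = $25,000.00 × (1 + 0.115)^6
FV = $25,000.00 × 1.921539004
FV = $48,038.48

FV = PV × (1 + r)^t = $48,038.48


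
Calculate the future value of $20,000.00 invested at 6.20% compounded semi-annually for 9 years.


Compound interest formula: A = P(1 + r/n)^(nt)
A = $20,000.00 × (1 + 0.062/2)^(2 × 9)
Growth factor: (1 + 0.062/2)^18 = 1.732431
A = $20,000.00 × 1.732431
A = $34,648.62

A = P(1 + r/n)^(nt) = $34,648.62


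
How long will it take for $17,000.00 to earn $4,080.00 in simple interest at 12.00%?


Rearrange the simple interest formula for t:
I = P × r × t  ⇒  t = I / (P × r)
t = $4,080.00 / ($17,000.00 × 0.12)
t = 2

t = I/(P×r) = 2 years


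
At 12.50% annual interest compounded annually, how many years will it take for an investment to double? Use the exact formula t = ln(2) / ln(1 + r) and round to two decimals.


Doubling condition: (1 + r)^t = 2
Take ln of both sides: t × ln(1 + r) = ln(2)
t = ln(2) / ln(1 + r)
t = 0.693147 / 0.117783
t = 5.88

t = ln(2) / ln(1 + r) = 5.88 years


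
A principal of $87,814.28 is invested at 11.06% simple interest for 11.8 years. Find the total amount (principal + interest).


Total amount formula: A = P(1 + rt) = P + P·r·t
Interest: I = P × r × t = $87,814.28 × 0.1106 × 11.8 = $114,604.66
A = P + I = $87,814.28 + $114,604.66 = $202,418.94

A = P + I = P(1 + rt) = $202,418.94


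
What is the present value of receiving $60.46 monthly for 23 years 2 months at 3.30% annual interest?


Present value of an ordinary annuity: PV = PMT × (1 − (1 + r)^(−n)) / r
Monthly rate r = 0.033/12 = 0.00275, n = 278
PV = $60.46 × (1 − (1 + 0.033/12)^(−278)) / (0.033/12)
PV = $60.46 × 194.161667
PV = $11,739.01

PV = PMT × (1-(1+r)^(-n))/r = $11,739.01


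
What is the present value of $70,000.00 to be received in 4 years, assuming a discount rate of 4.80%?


Present value formula: PV = FV / (1 + r)^t
PV = $70,000.00 / (1 + 0.048)^4
PV = $70,000.00 / 1.20627168
PV = $58,030.05

PV = FV / (1 + r)^t = $58,030.05


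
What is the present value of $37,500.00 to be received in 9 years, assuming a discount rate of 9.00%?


Present value formula: PV = FV / (1 + r)^t
PV = $37,500.00 / (1 + 0.09)^9
PV = $37,500.00 / 2.171893
PV = $17,266.04

PV = FV / (1 + r)^t = $17,266.04


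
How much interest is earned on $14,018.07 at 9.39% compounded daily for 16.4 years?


Compound interest earned = final amount − principal.
A = P(1 + r/n)^(nt) = $14,018.07 × (1 + 0.0939/365)^(365 × 16.4) = $65,372.99
Interest = A − P = $65,372.99 − $14,018.07 = $51,354.92

Interest = A - P = $51,354.92


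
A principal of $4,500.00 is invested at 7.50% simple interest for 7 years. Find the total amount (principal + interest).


Total amount formula: A = P(1 + rt) = P + P·r·t
Interest: I = P × r × t = $4,500.00 × 0.075 × 7 = $2,362.50
A = P + I = $4,500.00 + $2,362.50 = $6,862.50

A = P + I = P(1 + rt) = $6,862.50


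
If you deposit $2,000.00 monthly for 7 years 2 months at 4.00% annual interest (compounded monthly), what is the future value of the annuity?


Future value of an ordinary annuity: FV = PMT × ((1 + r)^n − 1) / r
Monthly rate r = 0.04/12 ≈ 0.00333333, n = 86
FV = $2,000.00 × ((1 + 0.04/12)^86 − 1) / (0.04/12)
FV = $2,000.00 × 99.403595
FV = $198,807.19

FV = PMT × ((1+r)^n - 1)/r = $198,807.19


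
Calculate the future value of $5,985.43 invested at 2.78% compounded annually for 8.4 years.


Compound interest formula: A = P(1 + r/n)^(nt)
A = $5,985.43 × (1 + 0.0278/1)^(1 × 8.4)
Growth factor: (1 + 0.0278/1)^8.4 = 1.259019
A = $5,985.43 × 1.259019
A = $7,535.77

A = P(1 + r/n)^(nt) = $7,535.77


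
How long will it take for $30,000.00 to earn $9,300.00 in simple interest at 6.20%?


Rearrange the simple interest formula for t:
I = P × r × t  ⇒  t = I / (P × r)
t = $9,300.00 / ($30,000.00 × 0.062)
t = 5

t = I/(P×r) = 5 years


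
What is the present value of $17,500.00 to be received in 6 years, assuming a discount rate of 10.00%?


Present value formula: PV = FV / (1 + r)^t
PV = $17,500.00 / (1 + 0.1)^6
PV = $17,500.00 / 1.771561
PV = $9,878.29

PV = FV / (1 + r)^t = $9,878.29


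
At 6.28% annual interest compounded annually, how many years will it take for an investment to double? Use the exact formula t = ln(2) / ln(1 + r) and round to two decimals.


Doubling condition: (1 + r)^t = 2
Take ln of both sides: t × ln(1 + r) = ln(2)
t = ln(2) / ln(1 + r)
t = 0.693147 / 0.060907
t = 11.38

t = ln(2) / ln(1 + r) = 11.38 years


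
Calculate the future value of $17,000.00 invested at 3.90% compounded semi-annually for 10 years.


Compound interest formula: A = P(1 + r/n)^(nt)
A = $17,000.00 × (1 + 0.039/2)^(2 × 10)
Growth factor: (1 + 0.039/2)^20 = 1.471447
A = $17,000.00 × 1.471447
A = $25,014.60

A = P(1 + r/n)^(nt) = $25,014.60


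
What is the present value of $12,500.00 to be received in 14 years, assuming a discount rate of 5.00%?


Present value formula: PV = FV / (1 + r)^t
PV = $12,500.00 / (1 + 0.05)^14
PV = $12,500.00 / 1.979932
PV = $6,313.35

PV = FV / (1 + r)^t = $6,313.35


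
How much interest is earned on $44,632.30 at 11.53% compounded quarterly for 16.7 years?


Compound interest earned = final amount − principal.
A = P(1 + r/n)^(nt) = $44,632.30 × (1 + 0.1153/4)^(4 × 16.7) = $297,894.21
Interest = A − P = $297,894.21 − $44,632.30 = $253,261.91

Interest = A - P = $253,261.91


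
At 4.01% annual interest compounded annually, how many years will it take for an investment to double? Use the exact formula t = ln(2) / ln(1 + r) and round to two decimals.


Doubling condition: (1 + r)^t = 2
Take ln of both sides: t × ln(1 + r) = ln(2)
t = ln(2) / ln(1 + r)
t = 0.693147 / 0.039317
t = 17.63

t = ln(2) / ln(1 + r) = 17.63 years


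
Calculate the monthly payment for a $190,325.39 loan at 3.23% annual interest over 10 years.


Loan payment formula: PMT = PV × r / (1 − (1 + r)^(−n))
Monthly rate r = 0.0323/12 ≈ 0.00269167, n = 120 months
Denominator: 1 − (1 + 0.0323/12)^(−120) = 0.275712
PMT = $190,325.39 × (0.0323/12) / 0.275712
PMT = $1,858.07 per month

PMT = PV × r / (1-(1+r)^(-n)) = $1,858.07/month


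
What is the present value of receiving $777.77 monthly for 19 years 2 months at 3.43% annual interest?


Present value of an ordinary annuity: PV = PMT × (1 − (1 + r)^(−n)) / r
Monthly rate r = 0.0343/12 ≈ 0.00285833, n = 230
PV = $777.77 × (1 − (1 + 0.0343/12)^(−230)) / (0.0343/12)
PV = $777.77 × 168.393785
PV = $130,971.63

PV = PMT × (1-(1+r)^(-n))/r = $130,971.63


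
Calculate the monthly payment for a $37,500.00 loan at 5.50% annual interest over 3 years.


Loan payment formula: PMT = PV × r / (1 − (1 + r)^(−n))
Monthly rate r = 0.055/12 ≈ 0.00458333, n = 36 months
Denominator: 1 − (1 + 0.055/12)^(−36) = 0.1517866
PMT = $37,500.00 × (0.055/12) / 0.1517866
PMT = $1,132.35 per month

PMT = PV × r / (1-(1+r)^(-n)) = $1,132.35/month


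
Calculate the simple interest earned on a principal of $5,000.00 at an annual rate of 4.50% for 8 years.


Simple interest formula: I = P × r × t
I = $5,000.00 × 0.045 × 8
I = $1,800.00

I = P × r × t = $1,800.00


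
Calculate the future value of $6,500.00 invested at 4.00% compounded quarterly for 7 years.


Compound interest formula: A = P(1 + r/n)^(nt)
A = $6,500.00 × (1 + 0.04/4)^(4 × 7)
Growth factor: (1 + 0.04/4)^28 = 1.321291
A = $6,500.00 × 1.321291
A = $8,588.39

A = P(1 + r/n)^(nt) = $8,588.39


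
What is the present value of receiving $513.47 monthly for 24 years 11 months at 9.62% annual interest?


Present value of an ordinary annuity: PV = PMT × (1 − (1 + r)^(−n)) / r
Monthly rate r = 0.0962/12 ≈ 0.00801667, n = 299
PV = $513.47 × (1 − (1 + 0.0962/12)^(−299)) / (0.0962/12)
PV = $513.47 × 113.280773
PV = $58,166.28

PV = PMT × (1-(1+r)^(-n))/r = $58,166.28
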